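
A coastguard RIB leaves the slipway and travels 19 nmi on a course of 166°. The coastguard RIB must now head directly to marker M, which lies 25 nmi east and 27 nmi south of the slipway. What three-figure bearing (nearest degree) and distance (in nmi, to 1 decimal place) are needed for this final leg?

Leg 1 (166°, 19 nmi): east 19 sin 166° = 4.60, north 19 cos 166° = -18.44
Current position: (4.60, -18.44). Target: (25, -27). Remaining: Δeast = 20.40, Δnorth = -8.56.
Bearing = atan2(20.40, -8.56) mod 360° = 112.77°; distance = √((20.40)² + (-8.56)²) = 22.128 nmi.

113°, 22.1 nmi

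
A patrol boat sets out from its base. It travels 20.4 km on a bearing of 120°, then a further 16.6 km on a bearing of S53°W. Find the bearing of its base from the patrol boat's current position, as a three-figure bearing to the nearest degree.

348°

Leg 1 (120°, 20.4 km): east 20.4 sin 120° = 17.67, north 20.4 cos 120° = -10.20
Leg 2 (S53°W, 16.6 km): east 16.6 sin 233° = -13.26, north 16.6 cos 233° = -9.99
Net displacement: 4.41 east, -20.19 north. Direction back to start is (-4.41, 20.19): bearing = atan2(-4.41, 20.19) mod 360° = 347.68° ≈ 348°.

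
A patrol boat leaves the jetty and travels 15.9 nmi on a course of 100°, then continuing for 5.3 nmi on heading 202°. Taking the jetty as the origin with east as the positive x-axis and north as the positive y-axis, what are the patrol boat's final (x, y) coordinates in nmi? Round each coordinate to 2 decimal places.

(13.67, -7.68)

Leg 1 (100°, 15.9 nmi): east 15.9 sin 100° = 15.66, north 15.9 cos 100° = -2.76
Leg 2 (202°, 5.3 nmi): east 5.3 sin 202° = -1.99, north 5.3 cos 202° = -4.91
Summing: 13.67 nmi east, -7.68 nmi north → (13.67, -7.68).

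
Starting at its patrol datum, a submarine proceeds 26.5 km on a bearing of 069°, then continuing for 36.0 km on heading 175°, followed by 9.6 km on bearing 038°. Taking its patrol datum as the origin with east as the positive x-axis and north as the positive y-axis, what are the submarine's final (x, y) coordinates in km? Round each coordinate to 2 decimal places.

(33.79, -18.80)

Leg 1 (069°, 26.5 km): east 26.5 sin 69° = 24.74, north 26.5 cos 69° = 9.50
Leg 2 (175°, 36.0 km): east 36.0 sin 175° = 3.14, north 36.0 cos 175° = -35.86
Leg 3 (038°, 9.6 km): east 9.6 sin 38° = 5.91, north 9.6 cos 38° = 7.56
Summing: 33.79 km east, -18.80 km north → (33.79, -18.80).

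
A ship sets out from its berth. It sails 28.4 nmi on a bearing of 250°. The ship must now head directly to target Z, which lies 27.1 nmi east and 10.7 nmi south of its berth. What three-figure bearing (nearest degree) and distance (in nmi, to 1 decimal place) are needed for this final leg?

091°, 53.8 nmi

Leg 1 (250°, 28.4 nmi): east 28.4 sin 250° = -26.69, north 28.4 cos 250° = -9.71
Current position: (-26.69, -9.71). Target: (27.1, -10.7). Remaining: Δeast = 53.79, Δnorth = -0.99.
Bearing = atan2(53.79, -0.99) mod 360° = 91.05°; distance = √((53.79)² + (-0.99)²) = 53.796 nmi.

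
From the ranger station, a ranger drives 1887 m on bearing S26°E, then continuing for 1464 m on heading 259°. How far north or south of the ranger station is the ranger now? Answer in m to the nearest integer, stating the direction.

Leg 1 (S26°E, 1887 m): east 1887 sin 154° = 827.21, north 1887 cos 154° = -1696.02
Leg 2 (259°, 1464 m): east 1464 sin 259° = -1437.10, north 1464 cos 259° = -279.34
Net north component: -1975.37 m.

1975 m south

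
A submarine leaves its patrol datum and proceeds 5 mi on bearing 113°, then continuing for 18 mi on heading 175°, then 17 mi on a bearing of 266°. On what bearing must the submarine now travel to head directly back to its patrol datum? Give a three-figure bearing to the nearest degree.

027°

Leg 1 (113°, 5 mi): east 5 sin 113° = 4.60, north 5 cos 113° = -1.95
Leg 2 (175°, 18 mi): east 18 sin 175° = 1.57, north 18 cos 175° = -17.93
Leg 3 (266°, 17 mi): east 17 sin 266° = -16.96, north 17 cos 266° = -1.19
Net displacement: -10.79 east, -21.07 north. Direction back to start is (10.79, 21.07): bearing = atan2(10.79, 21.07) mod 360° = 27.11° ≈ 027°.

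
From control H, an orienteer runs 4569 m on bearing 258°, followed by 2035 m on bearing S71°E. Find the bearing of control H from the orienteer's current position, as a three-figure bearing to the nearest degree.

058°

Leg 1 (258°, 4569 m): east 4569 sin 258° = -4469.16, north 4569 cos 258° = -949.95
Leg 2 (S71°E, 2035 m): east 2035 sin 109° = 1924.13, north 2035 cos 109° = -662.53
Net displacement: -2545.03 east, -1612.48 north. Direction back to start is (2545.03, 1612.48): bearing = atan2(2545.03, 1612.48) mod 360° = 57.64° ≈ 058°.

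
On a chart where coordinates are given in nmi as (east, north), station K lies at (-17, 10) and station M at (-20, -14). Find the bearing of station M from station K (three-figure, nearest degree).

187°

Δeast = -20 − -17 = -3.00; Δnorth = -14 − 10 = -24.00.
Bearing = atan2(Δeast, Δnorth) mod 360° = 187.13° ≈ 187°.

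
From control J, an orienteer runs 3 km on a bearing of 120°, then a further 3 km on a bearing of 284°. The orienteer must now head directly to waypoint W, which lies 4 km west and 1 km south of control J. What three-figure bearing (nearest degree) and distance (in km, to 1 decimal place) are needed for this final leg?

266°, 3.7 km

Leg 1 (120°, 3 km): east 3 sin 120° = 2.60, north 3 cos 120° = -1.50
Leg 2 (284°, 3 km): east 3 sin 284° = -2.91, north 3 cos 284° = 0.73
Current position: (-0.31, -0.77). Target: (-4, -1). Remaining: Δeast = -3.69, Δnorth = -0.23.
Bearing = atan2(-3.69, -0.23) mod 360° = 266.50°; distance = √((-3.69)² + (-0.23)²) = 3.694 km.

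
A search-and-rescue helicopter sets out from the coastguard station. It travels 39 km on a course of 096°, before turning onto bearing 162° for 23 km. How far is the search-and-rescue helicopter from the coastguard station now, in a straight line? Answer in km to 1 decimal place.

Leg 1 (096°, 39 km): east 39 sin 96° = 38.79, north 39 cos 96° = -4.08
Leg 2 (162°, 23 km): east 23 sin 162° = 7.11, north 23 cos 162° = -21.87
Net: 45.89 east, -25.95 north. Distance = √((45.89)² + (-25.95)²) = 52.723 km.

52.7 km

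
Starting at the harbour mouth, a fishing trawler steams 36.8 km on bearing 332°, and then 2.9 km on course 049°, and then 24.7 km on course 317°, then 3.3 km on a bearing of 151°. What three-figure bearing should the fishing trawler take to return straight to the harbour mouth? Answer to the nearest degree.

149°

Leg 1 (332°, 36.8 km): east 36.8 sin 332° = -17.28, north 36.8 cos 332° = 32.49
Leg 2 (049°, 2.9 km): east 2.9 sin 49° = 2.19, north 2.9 cos 49° = 1.90
Leg 3 (317°, 24.7 km): east 24.7 sin 317° = -16.85, north 24.7 cos 317° = 18.06
Leg 4 (151°, 3.3 km): east 3.3 sin 151° = 1.60, north 3.3 cos 151° = -2.89
Net displacement: -30.33 east, 49.57 north. Direction back to start is (30.33, -49.57): bearing = atan2(30.33, -49.57) mod 360° = 148.54° ≈ 149°.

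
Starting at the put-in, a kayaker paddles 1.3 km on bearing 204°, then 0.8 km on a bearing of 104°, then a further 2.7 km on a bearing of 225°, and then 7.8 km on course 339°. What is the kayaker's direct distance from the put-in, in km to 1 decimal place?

6.0 km

Leg 1 (204°, 1.3 km): east 1.3 sin 204° = -0.53, north 1.3 cos 204° = -1.19
Leg 2 (104°, 0.8 km): east 0.8 sin 104° = 0.78, north 0.8 cos 104° = -0.19
Leg 3 (225°, 2.7 km): east 2.7 sin 225° = -1.91, north 2.7 cos 225° = -1.91
Leg 4 (339°, 7.8 km): east 7.8 sin 339° = -2.80, north 7.8 cos 339° = 7.28
Net: -4.46 east, 3.99 north. Distance = √((-4.46)² + (3.99)²) = 5.983 km.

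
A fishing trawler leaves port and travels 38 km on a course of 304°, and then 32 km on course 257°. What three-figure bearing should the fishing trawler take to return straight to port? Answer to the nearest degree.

103°

Leg 1 (304°, 38 km): east 38 sin 304° = -31.50, north 38 cos 304° = 21.25
Leg 2 (257°, 32 km): east 32 sin 257° = -31.18, north 32 cos 257° = -7.20
Net displacement: -62.68 east, 14.05 north. Direction back to start is (62.68, -14.05): bearing = atan2(62.68, -14.05) mod 360° = 102.63° ≈ 103°.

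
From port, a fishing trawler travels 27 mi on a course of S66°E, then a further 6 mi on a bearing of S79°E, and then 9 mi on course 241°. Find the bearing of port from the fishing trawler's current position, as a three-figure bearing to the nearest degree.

306°

Leg 1 (S66°E, 27 mi): east 27 sin 114° = 24.67, north 27 cos 114° = -10.98
Leg 2 (S79°E, 6 mi): east 6 sin 101° = 5.89, north 6 cos 101° = -1.14
Leg 3 (241°, 9 mi): east 9 sin 241° = -7.87, north 9 cos 241° = -4.36
Net displacement: 22.68 east, -16.49 north. Direction back to start is (-22.68, 16.49): bearing = atan2(-22.68, 16.49) mod 360° = 306.02° ≈ 306°.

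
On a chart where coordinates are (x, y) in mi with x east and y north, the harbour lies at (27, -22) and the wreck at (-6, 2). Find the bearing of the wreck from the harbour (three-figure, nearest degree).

Δeast = -6 − 27 = -33.00; Δnorth = 2 − -22 = 24.00.
Bearing = atan2(Δeast, Δnorth) mod 360° = 306.03° ≈ 306°.

306°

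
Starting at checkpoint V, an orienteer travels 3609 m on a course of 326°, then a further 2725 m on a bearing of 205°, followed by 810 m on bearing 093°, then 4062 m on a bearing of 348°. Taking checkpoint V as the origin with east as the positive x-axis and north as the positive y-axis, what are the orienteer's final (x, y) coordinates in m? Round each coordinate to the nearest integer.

Leg 1 (326°, 3609 m): east 3609 sin 326° = -2018.13, north 3609 cos 326° = 2992.00
Leg 2 (205°, 2725 m): east 2725 sin 205° = -1151.63, north 2725 cos 205° = -2469.69
Leg 3 (093°, 810 m): east 810 sin 93° = 808.89, north 810 cos 93° = -42.39
Leg 4 (348°, 4062 m): east 4062 sin 348° = -844.54, north 4062 cos 348° = 3973.24
Summing: -3205.41 m east, 4453.15 m north → (-3205, 4453).

(-3205, 4453)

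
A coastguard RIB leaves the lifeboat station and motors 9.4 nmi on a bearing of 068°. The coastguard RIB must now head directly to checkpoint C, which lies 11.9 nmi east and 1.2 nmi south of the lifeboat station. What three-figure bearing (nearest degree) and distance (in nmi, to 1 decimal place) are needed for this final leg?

146°, 5.7 nmi

Leg 1 (068°, 9.4 nmi): east 9.4 sin 68° = 8.72, north 9.4 cos 68° = 3.52
Current position: (8.72, 3.52). Target: (11.9, -1.2). Remaining: Δeast = 3.18, Δnorth = -4.72.
Bearing = atan2(3.18, -4.72) mod 360° = 146.00°; distance = √((3.18)² + (-4.72)²) = 5.695 nmi.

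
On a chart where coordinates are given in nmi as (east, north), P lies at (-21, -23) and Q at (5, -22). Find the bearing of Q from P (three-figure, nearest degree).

Δeast = 5 − -21 = 26.00; Δnorth = -22 − -23 = 1.00.
Bearing = atan2(Δeast, Δnorth) mod 360° = 87.80° ≈ 088°.

088°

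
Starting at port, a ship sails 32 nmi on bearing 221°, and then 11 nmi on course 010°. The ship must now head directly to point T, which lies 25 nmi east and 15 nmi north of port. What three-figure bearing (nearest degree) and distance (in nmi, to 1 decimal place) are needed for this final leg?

Leg 1 (221°, 32 nmi): east 32 sin 221° = -20.99, north 32 cos 221° = -24.15
Leg 2 (010°, 11 nmi): east 11 sin 10° = 1.91, north 11 cos 10° = 10.83
Current position: (-19.08, -13.32). Target: (25, 15). Remaining: Δeast = 44.08, Δnorth = 28.32.
Bearing = atan2(44.08, 28.32) mod 360° = 57.28°; distance = √((44.08)² + (28.32)²) = 52.395 nmi.

057°, 52.4 nmi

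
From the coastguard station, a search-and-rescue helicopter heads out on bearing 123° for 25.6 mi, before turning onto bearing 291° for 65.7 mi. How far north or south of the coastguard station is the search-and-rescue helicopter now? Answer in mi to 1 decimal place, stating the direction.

9.6 mi north

Leg 1 (123°, 25.6 mi): east 25.6 sin 123° = 21.47, north 25.6 cos 123° = -13.94
Leg 2 (291°, 65.7 mi): east 65.7 sin 291° = -61.34, north 65.7 cos 291° = 23.54
Net north component: 9.60 mi.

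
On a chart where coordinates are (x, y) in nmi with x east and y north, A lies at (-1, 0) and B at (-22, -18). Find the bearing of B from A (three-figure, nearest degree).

229°

Δeast = -22 − -1 = -21.00; Δnorth = -18 − 0 = -18.00.
Bearing = atan2(Δeast, Δnorth) mod 360° = 229.40° ≈ 229°.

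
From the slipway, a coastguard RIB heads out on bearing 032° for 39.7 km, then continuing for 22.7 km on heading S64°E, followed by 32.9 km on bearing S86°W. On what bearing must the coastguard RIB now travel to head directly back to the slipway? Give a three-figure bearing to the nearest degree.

202°

Leg 1 (032°, 39.7 km): east 39.7 sin 32° = 21.04, north 39.7 cos 32° = 33.67
Leg 2 (S64°E, 22.7 km): east 22.7 sin 116° = 20.40, north 22.7 cos 116° = -9.95
Leg 3 (S86°W, 32.9 km): east 32.9 sin 266° = -32.82, north 32.9 cos 266° = -2.29
Net displacement: 8.62 east, 21.42 north. Direction back to start is (-8.62, -21.42): bearing = atan2(-8.62, -21.42) mod 360° = 201.92° ≈ 202°.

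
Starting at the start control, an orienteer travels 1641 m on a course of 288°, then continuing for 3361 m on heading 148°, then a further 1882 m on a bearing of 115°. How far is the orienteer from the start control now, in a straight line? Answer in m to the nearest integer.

3682 m

Leg 1 (288°, 1641 m): east 1641 sin 288° = -1560.68, north 1641 cos 288° = 507.10
Leg 2 (148°, 3361 m): east 3361 sin 148° = 1781.06, north 3361 cos 148° = -2850.29
Leg 3 (115°, 1882 m): east 1882 sin 115° = 1705.67, north 1882 cos 115° = -795.37
Net: 1926.05 east, -3138.56 north. Distance = √((1926.05)² + (-3138.56)²) = 3682.420 m.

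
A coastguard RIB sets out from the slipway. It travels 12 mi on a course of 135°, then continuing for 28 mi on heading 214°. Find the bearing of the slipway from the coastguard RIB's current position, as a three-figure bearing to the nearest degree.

Leg 1 (135°, 12 mi): east 12 sin 135° = 8.49, north 12 cos 135° = -8.49
Leg 2 (214°, 28 mi): east 28 sin 214° = -15.66, north 28 cos 214° = -23.21
Net displacement: -7.17 east, -31.70 north. Direction back to start is (7.17, 31.70): bearing = atan2(7.17, 31.70) mod 360° = 12.75° ≈ 013°.

013°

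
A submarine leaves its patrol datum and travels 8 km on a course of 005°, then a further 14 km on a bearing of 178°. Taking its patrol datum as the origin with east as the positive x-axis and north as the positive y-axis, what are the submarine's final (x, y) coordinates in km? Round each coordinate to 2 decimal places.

Leg 1 (005°, 8 km): east 8 sin 5° = 0.70, north 8 cos 5° = 7.97
Leg 2 (178°, 14 km): east 14 sin 178° = 0.49, north 14 cos 178° = -13.99
Summing: 1.19 km east, -6.02 km north → (1.19, -6.02).

(1.19, -6.02)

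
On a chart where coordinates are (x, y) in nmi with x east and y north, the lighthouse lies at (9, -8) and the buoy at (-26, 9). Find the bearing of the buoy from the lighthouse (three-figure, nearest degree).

Δeast = -26 − 9 = -35.00; Δnorth = 9 − -8 = 17.00.
Bearing = atan2(Δeast, Δnorth) mod 360° = 295.91° ≈ 296°.

296°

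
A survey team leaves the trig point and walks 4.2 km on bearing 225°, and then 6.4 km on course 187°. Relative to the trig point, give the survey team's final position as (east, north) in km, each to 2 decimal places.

Leg 1 (225°, 4.2 km): east 4.2 sin 225° = -2.97, north 4.2 cos 225° = -2.97
Leg 2 (187°, 6.4 km): east 6.4 sin 187° = -0.78, north 6.4 cos 187° = -6.35
Summing: -3.75 km east, -9.32 km north → (-3.75, -9.32).

(-3.75, -9.32)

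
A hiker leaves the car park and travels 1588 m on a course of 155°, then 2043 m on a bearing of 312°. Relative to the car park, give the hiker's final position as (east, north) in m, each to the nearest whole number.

Leg 1 (155°, 1588 m): east 1588 sin 155° = 671.12, north 1588 cos 155° = -1439.22
Leg 2 (312°, 2043 m): east 2043 sin 312° = -1518.24, north 2043 cos 312° = 1367.03
Summing: -847.13 m east, -72.18 m north → (-847, -72).

(-847, -72)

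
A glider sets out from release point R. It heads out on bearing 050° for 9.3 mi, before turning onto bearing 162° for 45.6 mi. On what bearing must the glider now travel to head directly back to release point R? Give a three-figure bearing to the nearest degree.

Leg 1 (050°, 9.3 mi): east 9.3 sin 50° = 7.12, north 9.3 cos 50° = 5.98
Leg 2 (162°, 45.6 mi): east 45.6 sin 162° = 14.09, north 45.6 cos 162° = -43.37
Net displacement: 21.22 east, -37.39 north. Direction back to start is (-21.22, 37.39): bearing = atan2(-21.22, 37.39) mod 360° = 330.43° ≈ 330°.

330°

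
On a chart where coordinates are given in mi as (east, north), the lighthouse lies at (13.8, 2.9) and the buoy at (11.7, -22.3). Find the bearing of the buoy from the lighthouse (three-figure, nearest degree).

185°

Δeast = 11.7 − 13.8 = -2.10; Δnorth = -22.3 − 2.9 = -25.20.
Bearing = atan2(Δeast, Δnorth) mod 360° = 184.76° ≈ 185°.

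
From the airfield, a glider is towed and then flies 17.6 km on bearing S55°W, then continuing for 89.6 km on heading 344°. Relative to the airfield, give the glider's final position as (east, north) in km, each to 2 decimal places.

Leg 1 (S55°W, 17.6 km): east 17.6 sin 235° = -14.42, north 17.6 cos 235° = -10.09
Leg 2 (344°, 89.6 km): east 89.6 sin 344° = -24.70, north 89.6 cos 344° = 86.13
Summing: -39.11 km east, 76.03 km north → (-39.11, 76.03).

(-39.11, 76.03)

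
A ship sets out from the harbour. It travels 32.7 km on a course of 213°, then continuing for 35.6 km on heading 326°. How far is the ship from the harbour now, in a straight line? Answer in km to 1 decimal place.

Leg 1 (213°, 32.7 km): east 32.7 sin 213° = -17.81, north 32.7 cos 213° = -27.42
Leg 2 (326°, 35.6 km): east 35.6 sin 326° = -19.91, north 35.6 cos 326° = 29.51
Net: -37.72 east, 2.09 north. Distance = √((-37.72)² + (2.09)²) = 37.775 km.

37.8 km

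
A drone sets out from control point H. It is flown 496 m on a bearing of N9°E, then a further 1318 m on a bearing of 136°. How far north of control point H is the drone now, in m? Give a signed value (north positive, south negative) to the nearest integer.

Leg 1 (N9°E, 496 m): east 496 sin 9° = 77.59, north 496 cos 9° = 489.89
Leg 2 (136°, 1318 m): east 1318 sin 136° = 915.56, north 1318 cos 136° = -948.09
Net north component: -458.20 m.

-458 m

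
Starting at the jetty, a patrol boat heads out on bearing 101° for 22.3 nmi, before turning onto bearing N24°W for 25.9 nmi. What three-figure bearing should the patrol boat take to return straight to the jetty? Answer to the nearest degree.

Leg 1 (101°, 22.3 nmi): east 22.3 sin 101° = 21.89, north 22.3 cos 101° = -4.26
Leg 2 (N24°W, 25.9 nmi): east 25.9 sin 336° = -10.53, north 25.9 cos 336° = 23.66
Net displacement: 11.36 east, 19.41 north. Direction back to start is (-11.36, -19.41): bearing = atan2(-11.36, -19.41) mod 360° = 210.34° ≈ 210°.

210°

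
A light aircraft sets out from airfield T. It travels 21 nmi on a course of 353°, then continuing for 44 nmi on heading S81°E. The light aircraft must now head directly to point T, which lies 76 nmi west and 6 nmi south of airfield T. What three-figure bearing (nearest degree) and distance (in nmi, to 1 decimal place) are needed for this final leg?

Leg 1 (353°, 21 nmi): east 21 sin 353° = -2.56, north 21 cos 353° = 20.84
Leg 2 (S81°E, 44 nmi): east 44 sin 99° = 43.46, north 44 cos 99° = -6.88
Current position: (40.90, 13.96). Target: (-76, -6). Remaining: Δeast = -116.90, Δnorth = -19.96.
Bearing = atan2(-116.90, -19.96) mod 360° = 260.31°; distance = √((-116.90)² + (-19.96)²) = 118.591 nmi.

260°, 118.6 nmi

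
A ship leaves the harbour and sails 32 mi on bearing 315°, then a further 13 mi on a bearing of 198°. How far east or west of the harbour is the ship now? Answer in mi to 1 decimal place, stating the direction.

Leg 1 (315°, 32 mi): east 32 sin 315° = -22.63, north 32 cos 315° = 22.63
Leg 2 (198°, 13 mi): east 13 sin 198° = -4.02, north 13 cos 198° = -12.36
Net east component: -26.64 mi.

26.6 mi west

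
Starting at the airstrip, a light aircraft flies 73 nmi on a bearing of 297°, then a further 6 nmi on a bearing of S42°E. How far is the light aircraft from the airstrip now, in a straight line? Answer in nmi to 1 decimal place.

Leg 1 (297°, 73 nmi): east 73 sin 297° = -65.04, north 73 cos 297° = 33.14
Leg 2 (S42°E, 6 nmi): east 6 sin 138° = 4.01, north 6 cos 138° = -4.46
Net: -61.03 east, 28.68 north. Distance = √((-61.03)² + (28.68)²) = 67.433 nmi.

67.4 nmi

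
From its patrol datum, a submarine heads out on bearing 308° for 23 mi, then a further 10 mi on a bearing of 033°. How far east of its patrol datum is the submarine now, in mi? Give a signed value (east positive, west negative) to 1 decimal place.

Leg 1 (308°, 23 mi): east 23 sin 308° = -18.12, north 23 cos 308° = 14.16
Leg 2 (033°, 10 mi): east 10 sin 33° = 5.45, north 10 cos 33° = 8.39
Net east component: -12.68 mi.

-12.7 mi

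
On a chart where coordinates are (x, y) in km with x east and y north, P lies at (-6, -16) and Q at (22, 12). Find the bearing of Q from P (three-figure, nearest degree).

Δeast = 22 − -6 = 28.00; Δnorth = 12 − -16 = 28.00.
Bearing = atan2(Δeast, Δnorth) mod 360° = 45.00° ≈ 045°.

045°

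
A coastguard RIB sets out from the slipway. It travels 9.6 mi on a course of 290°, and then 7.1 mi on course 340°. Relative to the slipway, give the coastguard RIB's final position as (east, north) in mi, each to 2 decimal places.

Leg 1 (290°, 9.6 mi): east 9.6 sin 290° = -9.02, north 9.6 cos 290° = 3.28
Leg 2 (340°, 7.1 mi): east 7.1 sin 340° = -2.43, north 7.1 cos 340° = 6.67
Summing: -11.45 mi east, 9.96 mi north → (-11.45, 9.96).

(-11.45, 9.96)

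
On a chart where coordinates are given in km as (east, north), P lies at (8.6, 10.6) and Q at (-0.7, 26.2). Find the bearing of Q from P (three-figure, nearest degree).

Δeast = -0.7 − 8.6 = -9.30; Δnorth = 26.2 − 10.6 = 15.60.
Bearing = atan2(Δeast, Δnorth) mod 360° = 329.20° ≈ 329°.

329°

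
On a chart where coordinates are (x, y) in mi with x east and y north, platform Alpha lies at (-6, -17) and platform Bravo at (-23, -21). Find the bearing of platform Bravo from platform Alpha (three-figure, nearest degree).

Δeast = -23 − -6 = -17.00; Δnorth = -21 − -17 = -4.00.
Bearing = atan2(Δeast, Δnorth) mod 360° = 256.76° ≈ 257°.

257°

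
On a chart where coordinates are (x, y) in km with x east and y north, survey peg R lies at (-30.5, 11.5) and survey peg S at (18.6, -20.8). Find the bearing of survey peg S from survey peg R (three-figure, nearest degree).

123°

Δeast = 18.6 − -30.5 = 49.10; Δnorth = -20.8 − 11.5 = -32.30.
Bearing = atan2(Δeast, Δnorth) mod 360° = 123.34° ≈ 123°.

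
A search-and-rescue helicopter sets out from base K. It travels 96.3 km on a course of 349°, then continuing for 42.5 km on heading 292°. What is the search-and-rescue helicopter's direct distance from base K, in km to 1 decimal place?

Leg 1 (349°, 96.3 km): east 96.3 sin 349° = -18.37, north 96.3 cos 349° = 94.53
Leg 2 (292°, 42.5 km): east 42.5 sin 292° = -39.41, north 42.5 cos 292° = 15.92
Net: -57.78 east, 110.45 north. Distance = √((-57.78)² + (110.45)²) = 124.652 km.

124.7 km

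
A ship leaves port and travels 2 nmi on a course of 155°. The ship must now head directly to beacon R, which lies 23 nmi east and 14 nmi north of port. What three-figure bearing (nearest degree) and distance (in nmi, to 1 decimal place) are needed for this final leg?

Leg 1 (155°, 2 nmi): east 2 sin 155° = 0.85, north 2 cos 155° = -1.81
Current position: (0.85, -1.81). Target: (23, 14). Remaining: Δeast = 22.15, Δnorth = 15.81.
Bearing = atan2(22.15, 15.81) mod 360° = 54.48°; distance = √((22.15)² + (15.81)²) = 27.219 nmi.

054°, 27.2 nmi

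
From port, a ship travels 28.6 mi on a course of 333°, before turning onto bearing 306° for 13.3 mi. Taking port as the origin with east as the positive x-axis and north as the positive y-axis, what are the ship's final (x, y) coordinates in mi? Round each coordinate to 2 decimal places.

(-23.74, 33.30)

Leg 1 (333°, 28.6 mi): east 28.6 sin 333° = -12.98, north 28.6 cos 333° = 25.48
Leg 2 (306°, 13.3 mi): east 13.3 sin 306° = -10.76, north 13.3 cos 306° = 7.82
Summing: -23.74 mi east, 33.30 mi north → (-23.74, 33.30).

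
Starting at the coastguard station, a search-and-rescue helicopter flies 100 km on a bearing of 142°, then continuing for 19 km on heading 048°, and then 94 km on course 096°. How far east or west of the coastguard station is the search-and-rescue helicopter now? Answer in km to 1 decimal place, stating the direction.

Leg 1 (142°, 100 km): east 100 sin 142° = 61.57, north 100 cos 142° = -78.80
Leg 2 (048°, 19 km): east 19 sin 48° = 14.12, north 19 cos 48° = 12.71
Leg 3 (096°, 94 km): east 94 sin 96° = 93.49, north 94 cos 96° = -9.83
Net east component: 169.17 km.

169.2 km east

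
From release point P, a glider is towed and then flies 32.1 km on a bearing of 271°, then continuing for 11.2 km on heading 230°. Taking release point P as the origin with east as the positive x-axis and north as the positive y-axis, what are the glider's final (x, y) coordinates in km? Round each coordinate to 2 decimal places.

Leg 1 (271°, 32.1 km): east 32.1 sin 271° = -32.10, north 32.1 cos 271° = 0.56
Leg 2 (230°, 11.2 km): east 11.2 sin 230° = -8.58, north 11.2 cos 230° = -7.20
Summing: -40.67 km east, -6.64 km north → (-40.67, -6.64).

(-40.67, -6.64)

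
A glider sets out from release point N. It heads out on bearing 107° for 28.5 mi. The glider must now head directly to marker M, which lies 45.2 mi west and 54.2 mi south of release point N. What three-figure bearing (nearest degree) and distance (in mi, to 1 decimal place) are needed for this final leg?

Leg 1 (107°, 28.5 mi): east 28.5 sin 107° = 27.25, north 28.5 cos 107° = -8.33
Current position: (27.25, -8.33). Target: (-45.2, -54.2). Remaining: Δeast = -72.45, Δnorth = -45.87.
Bearing = atan2(-72.45, -45.87) mod 360° = 237.66°; distance = √((-72.45)² + (-45.87)²) = 85.753 mi.

238°, 85.8 mi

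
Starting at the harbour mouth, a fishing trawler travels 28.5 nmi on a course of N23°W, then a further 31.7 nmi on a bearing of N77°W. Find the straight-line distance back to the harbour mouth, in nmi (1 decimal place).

53.7 nmi

Leg 1 (N23°W, 28.5 nmi): east 28.5 sin 337° = -11.14, north 28.5 cos 337° = 26.23
Leg 2 (N77°W, 31.7 nmi): east 31.7 sin 283° = -30.89, north 31.7 cos 283° = 7.13
Net: -42.02 east, 33.37 north. Distance = √((-42.02)² + (33.37)²) = 53.658 nmi.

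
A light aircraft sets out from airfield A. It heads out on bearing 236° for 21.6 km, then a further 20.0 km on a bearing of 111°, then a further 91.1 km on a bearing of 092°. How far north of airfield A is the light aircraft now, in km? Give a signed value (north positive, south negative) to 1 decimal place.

Leg 1 (236°, 21.6 km): east 21.6 sin 236° = -17.91, north 21.6 cos 236° = -12.08
Leg 2 (111°, 20.0 km): east 20.0 sin 111° = 18.67, north 20.0 cos 111° = -7.17
Leg 3 (092°, 91.1 km): east 91.1 sin 92° = 91.04, north 91.1 cos 92° = -3.18
Net north component: -22.43 km.

-22.4 km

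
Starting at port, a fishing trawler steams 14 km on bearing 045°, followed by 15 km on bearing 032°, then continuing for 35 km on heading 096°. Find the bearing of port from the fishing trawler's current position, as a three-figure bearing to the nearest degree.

250°

Leg 1 (045°, 14 km): east 14 sin 45° = 9.90, north 14 cos 45° = 9.90
Leg 2 (032°, 15 km): east 15 sin 32° = 7.95, north 15 cos 32° = 12.72
Leg 3 (096°, 35 km): east 35 sin 96° = 34.81, north 35 cos 96° = -3.66
Net displacement: 52.66 east, 18.96 north. Direction back to start is (-52.66, -18.96): bearing = atan2(-52.66, -18.96) mod 360° = 250.20° ≈ 250°.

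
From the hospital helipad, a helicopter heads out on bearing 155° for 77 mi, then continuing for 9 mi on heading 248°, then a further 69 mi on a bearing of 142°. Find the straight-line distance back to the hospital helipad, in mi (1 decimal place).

143.9 mi

Leg 1 (155°, 77 mi): east 77 sin 155° = 32.54, north 77 cos 155° = -69.79
Leg 2 (248°, 9 mi): east 9 sin 248° = -8.34, north 9 cos 248° = -3.37
Leg 3 (142°, 69 mi): east 69 sin 142° = 42.48, north 69 cos 142° = -54.37
Net: 66.68 east, -127.53 north. Distance = √((66.68)² + (-127.53)²) = 143.909 mi.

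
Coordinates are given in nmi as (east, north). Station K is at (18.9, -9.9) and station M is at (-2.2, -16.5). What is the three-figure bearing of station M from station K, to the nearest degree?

253°

Δeast = -2.2 − 18.9 = -21.10; Δnorth = -16.5 − -9.9 = -6.60.
Bearing = atan2(Δeast, Δnorth) mod 360° = 252.63° ≈ 253°.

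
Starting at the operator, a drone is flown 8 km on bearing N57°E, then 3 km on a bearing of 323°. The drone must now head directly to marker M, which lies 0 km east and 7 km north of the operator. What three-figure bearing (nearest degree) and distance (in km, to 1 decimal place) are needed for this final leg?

273°, 4.9 km

Leg 1 (N57°E, 8 km): east 8 sin 57° = 6.71, north 8 cos 57° = 4.36
Leg 2 (323°, 3 km): east 3 sin 323° = -1.81, north 3 cos 323° = 2.40
Current position: (4.90, 6.75). Target: (0, 7). Remaining: Δeast = -4.90, Δnorth = 0.25.
Bearing = atan2(-4.90, 0.25) mod 360° = 272.88°; distance = √((-4.90)² + (0.25)²) = 4.910 km.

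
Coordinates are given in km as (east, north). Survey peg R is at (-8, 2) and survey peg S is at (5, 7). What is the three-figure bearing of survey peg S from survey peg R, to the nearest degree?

069°

Δeast = 5 − -8 = 13.00; Δnorth = 7 − 2 = 5.00.
Bearing = atan2(Δeast, Δnorth) mod 360° = 68.96° ≈ 069°.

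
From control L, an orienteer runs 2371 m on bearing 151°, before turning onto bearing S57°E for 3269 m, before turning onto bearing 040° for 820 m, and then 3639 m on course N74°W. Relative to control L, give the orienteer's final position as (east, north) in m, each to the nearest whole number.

Leg 1 (151°, 2371 m): east 2371 sin 151° = 1149.48, north 2371 cos 151° = -2073.72
Leg 2 (S57°E, 3269 m): east 3269 sin 123° = 2741.61, north 3269 cos 123° = -1780.43
Leg 3 (040°, 820 m): east 820 sin 40° = 527.09, north 820 cos 40° = 628.16
Leg 4 (N74°W, 3639 m): east 3639 sin 286° = -3498.03, north 3639 cos 286° = 1003.04
Summing: 920.15 m east, -2222.95 m north → (920, -2223).

(920, -2223)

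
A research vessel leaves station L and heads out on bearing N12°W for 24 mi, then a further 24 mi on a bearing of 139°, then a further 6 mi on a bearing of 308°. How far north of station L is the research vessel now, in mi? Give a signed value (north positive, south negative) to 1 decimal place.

Leg 1 (N12°W, 24 mi): east 24 sin 348° = -4.99, north 24 cos 348° = 23.48
Leg 2 (139°, 24 mi): east 24 sin 139° = 15.75, north 24 cos 139° = -18.11
Leg 3 (308°, 6 mi): east 6 sin 308° = -4.73, north 6 cos 308° = 3.69
Net north component: 9.06 mi.

9.1 mi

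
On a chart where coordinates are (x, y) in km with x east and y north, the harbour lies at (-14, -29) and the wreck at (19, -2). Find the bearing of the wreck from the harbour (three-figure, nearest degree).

051°

Δeast = 19 − -14 = 33.00; Δnorth = -2 − -29 = 27.00.
Bearing = atan2(Δeast, Δnorth) mod 360° = 50.71° ≈ 051°.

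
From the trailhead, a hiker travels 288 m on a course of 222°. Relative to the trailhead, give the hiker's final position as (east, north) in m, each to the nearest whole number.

Leg 1 (222°, 288 m): east 288 sin 222° = -192.71, north 288 cos 222° = -214.03
Summing: -192.71 m east, -214.03 m north → (-193, -214).

(-193, -214)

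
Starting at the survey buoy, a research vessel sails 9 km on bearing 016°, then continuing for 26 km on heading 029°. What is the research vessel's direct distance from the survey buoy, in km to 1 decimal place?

Leg 1 (016°, 9 km): east 9 sin 16° = 2.48, north 9 cos 16° = 8.65
Leg 2 (029°, 26 km): east 26 sin 29° = 12.61, north 26 cos 29° = 22.74
Net: 15.09 east, 31.39 north. Distance = √((15.09)² + (31.39)²) = 34.828 km.

34.8 km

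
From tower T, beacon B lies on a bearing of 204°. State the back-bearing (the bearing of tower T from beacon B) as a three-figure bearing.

024°

Back-bearing = 204° − 180° = 024°.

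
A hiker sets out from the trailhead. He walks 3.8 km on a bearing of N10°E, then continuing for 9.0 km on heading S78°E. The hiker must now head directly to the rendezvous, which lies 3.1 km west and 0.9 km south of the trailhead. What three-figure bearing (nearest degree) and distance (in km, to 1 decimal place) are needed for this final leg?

258°, 12.9 km

Leg 1 (N10°E, 3.8 km): east 3.8 sin 10° = 0.66, north 3.8 cos 10° = 3.74
Leg 2 (S78°E, 9.0 km): east 9.0 sin 102° = 8.80, north 9.0 cos 102° = -1.87
Current position: (9.46, 1.87). Target: (-3.1, -0.9). Remaining: Δeast = -12.56, Δnorth = -2.77.
Bearing = atan2(-12.56, -2.77) mod 360° = 257.56°; distance = √((-12.56)² + (-2.77)²) = 12.865 km.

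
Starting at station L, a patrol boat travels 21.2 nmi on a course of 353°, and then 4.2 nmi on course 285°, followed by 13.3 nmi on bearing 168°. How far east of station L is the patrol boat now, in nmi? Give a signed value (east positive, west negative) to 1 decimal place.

Leg 1 (353°, 21.2 nmi): east 21.2 sin 353° = -2.58, north 21.2 cos 353° = 21.04
Leg 2 (285°, 4.2 nmi): east 4.2 sin 285° = -4.06, north 4.2 cos 285° = 1.09
Leg 3 (168°, 13.3 nmi): east 13.3 sin 168° = 2.77, north 13.3 cos 168° = -13.01
Net east component: -3.88 nmi.

-3.9 nmi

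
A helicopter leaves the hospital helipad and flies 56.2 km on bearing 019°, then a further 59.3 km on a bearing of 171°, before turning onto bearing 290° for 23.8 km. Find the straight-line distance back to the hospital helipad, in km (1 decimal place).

5.9 km

Leg 1 (019°, 56.2 km): east 56.2 sin 19° = 18.30, north 56.2 cos 19° = 53.14
Leg 2 (171°, 59.3 km): east 59.3 sin 171° = 9.28, north 59.3 cos 171° = -58.57
Leg 3 (290°, 23.8 km): east 23.8 sin 290° = -22.36, north 23.8 cos 290° = 8.14
Net: 5.21 east, 2.71 north. Distance = √((5.21)² + (2.71)²) = 5.871 km.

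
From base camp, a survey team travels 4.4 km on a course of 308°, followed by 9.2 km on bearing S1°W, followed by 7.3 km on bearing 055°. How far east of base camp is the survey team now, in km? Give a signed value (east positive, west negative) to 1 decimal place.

Leg 1 (308°, 4.4 km): east 4.4 sin 308° = -3.47, north 4.4 cos 308° = 2.71
Leg 2 (S1°W, 9.2 km): east 9.2 sin 181° = -0.16, north 9.2 cos 181° = -9.20
Leg 3 (055°, 7.3 km): east 7.3 sin 55° = 5.98, north 7.3 cos 55° = 4.19
Net east component: 2.35 km.

2.4 km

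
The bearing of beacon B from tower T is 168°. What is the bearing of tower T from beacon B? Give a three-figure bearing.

Back-bearing = 168° + 180° = 348°.

348°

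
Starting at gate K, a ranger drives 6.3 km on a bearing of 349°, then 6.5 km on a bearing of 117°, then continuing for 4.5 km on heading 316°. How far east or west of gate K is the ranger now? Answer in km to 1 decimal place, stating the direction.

Leg 1 (349°, 6.3 km): east 6.3 sin 349° = -1.20, north 6.3 cos 349° = 6.18
Leg 2 (117°, 6.5 km): east 6.5 sin 117° = 5.79, north 6.5 cos 117° = -2.95
Leg 3 (316°, 4.5 km): east 4.5 sin 316° = -3.13, north 4.5 cos 316° = 3.24
Net east component: 1.46 km.

1.5 km east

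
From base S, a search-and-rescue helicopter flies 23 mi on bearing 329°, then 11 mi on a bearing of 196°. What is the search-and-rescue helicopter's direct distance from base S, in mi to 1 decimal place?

Leg 1 (329°, 23 mi): east 23 sin 329° = -11.85, north 23 cos 329° = 19.71
Leg 2 (196°, 11 mi): east 11 sin 196° = -3.03, north 11 cos 196° = -10.57
Net: -14.88 east, 9.14 north. Distance = √((-14.88)² + (9.14)²) = 17.462 mi.

17.5 mi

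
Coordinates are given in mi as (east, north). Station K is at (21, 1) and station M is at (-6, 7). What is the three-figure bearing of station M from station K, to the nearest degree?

283°

Δeast = -6 − 21 = -27.00; Δnorth = 7 − 1 = 6.00.
Bearing = atan2(Δeast, Δnorth) mod 360° = 282.53° ≈ 283°.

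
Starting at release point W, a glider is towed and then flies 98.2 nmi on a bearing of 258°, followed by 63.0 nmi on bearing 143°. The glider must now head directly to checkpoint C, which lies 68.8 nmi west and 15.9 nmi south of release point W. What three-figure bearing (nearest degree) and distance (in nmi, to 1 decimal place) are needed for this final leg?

349°, 55.9 nmi

Leg 1 (258°, 98.2 nmi): east 98.2 sin 258° = -96.05, north 98.2 cos 258° = -20.42
Leg 2 (143°, 63.0 nmi): east 63.0 sin 143° = 37.91, north 63.0 cos 143° = -50.31
Current position: (-58.14, -70.73). Target: (-68.8, -15.9). Remaining: Δeast = -10.66, Δnorth = 54.83.
Bearing = atan2(-10.66, 54.83) mod 360° = 349.00°; distance = √((-10.66)² + (54.83)²) = 55.858 nmi.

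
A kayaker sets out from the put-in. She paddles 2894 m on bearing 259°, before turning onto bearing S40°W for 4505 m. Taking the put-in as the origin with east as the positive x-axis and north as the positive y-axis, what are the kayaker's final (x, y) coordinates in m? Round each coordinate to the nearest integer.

(-5737, -4003)

Leg 1 (259°, 2894 m): east 2894 sin 259° = -2840.83, north 2894 cos 259° = -552.20
Leg 2 (S40°W, 4505 m): east 4505 sin 220° = -2895.76, north 4505 cos 220° = -3451.03
Summing: -5736.59 m east, -4003.23 m north → (-5737, -4003).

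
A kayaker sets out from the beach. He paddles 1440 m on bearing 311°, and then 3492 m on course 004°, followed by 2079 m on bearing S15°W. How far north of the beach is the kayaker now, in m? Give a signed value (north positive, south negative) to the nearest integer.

Leg 1 (311°, 1440 m): east 1440 sin 311° = -1086.78, north 1440 cos 311° = 944.73
Leg 2 (004°, 3492 m): east 3492 sin 4° = 243.59, north 3492 cos 4° = 3483.49
Leg 3 (S15°W, 2079 m): east 2079 sin 195° = -538.08, north 2079 cos 195° = -2008.16
Net north component: 2420.06 m.

2420 m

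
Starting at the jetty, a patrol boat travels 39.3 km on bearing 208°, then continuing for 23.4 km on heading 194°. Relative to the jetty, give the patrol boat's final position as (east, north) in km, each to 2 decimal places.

Leg 1 (208°, 39.3 km): east 39.3 sin 208° = -18.45, north 39.3 cos 208° = -34.70
Leg 2 (194°, 23.4 km): east 23.4 sin 194° = -5.66, north 23.4 cos 194° = -22.70
Summing: -24.11 km east, -57.40 km north → (-24.11, -57.40).

(-24.11, -57.40)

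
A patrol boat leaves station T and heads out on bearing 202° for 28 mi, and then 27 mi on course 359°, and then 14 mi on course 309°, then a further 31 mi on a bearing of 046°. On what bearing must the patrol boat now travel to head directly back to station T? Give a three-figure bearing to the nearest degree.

181°

Leg 1 (202°, 28 mi): east 28 sin 202° = -10.49, north 28 cos 202° = -25.96
Leg 2 (359°, 27 mi): east 27 sin 359° = -0.47, north 27 cos 359° = 27.00
Leg 3 (309°, 14 mi): east 14 sin 309° = -10.88, north 14 cos 309° = 8.81
Leg 4 (046°, 31 mi): east 31 sin 46° = 22.30, north 31 cos 46° = 21.53
Net displacement: 0.46 east, 31.38 north. Direction back to start is (-0.46, -31.38): bearing = atan2(-0.46, -31.38) mod 360° = 180.84° ≈ 181°.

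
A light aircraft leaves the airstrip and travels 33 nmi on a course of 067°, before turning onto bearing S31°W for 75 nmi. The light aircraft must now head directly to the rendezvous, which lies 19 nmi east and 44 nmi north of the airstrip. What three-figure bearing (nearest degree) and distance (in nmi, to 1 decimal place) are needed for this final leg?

Leg 1 (067°, 33 nmi): east 33 sin 67° = 30.38, north 33 cos 67° = 12.89
Leg 2 (S31°W, 75 nmi): east 75 sin 211° = -38.63, north 75 cos 211° = -64.29
Current position: (-8.25, -51.39). Target: (19, 44). Remaining: Δeast = 27.25, Δnorth = 95.39.
Bearing = atan2(27.25, 95.39) mod 360° = 15.94°; distance = √((27.25)² + (95.39)²) = 99.210 nmi.

016°, 99.2 nmi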